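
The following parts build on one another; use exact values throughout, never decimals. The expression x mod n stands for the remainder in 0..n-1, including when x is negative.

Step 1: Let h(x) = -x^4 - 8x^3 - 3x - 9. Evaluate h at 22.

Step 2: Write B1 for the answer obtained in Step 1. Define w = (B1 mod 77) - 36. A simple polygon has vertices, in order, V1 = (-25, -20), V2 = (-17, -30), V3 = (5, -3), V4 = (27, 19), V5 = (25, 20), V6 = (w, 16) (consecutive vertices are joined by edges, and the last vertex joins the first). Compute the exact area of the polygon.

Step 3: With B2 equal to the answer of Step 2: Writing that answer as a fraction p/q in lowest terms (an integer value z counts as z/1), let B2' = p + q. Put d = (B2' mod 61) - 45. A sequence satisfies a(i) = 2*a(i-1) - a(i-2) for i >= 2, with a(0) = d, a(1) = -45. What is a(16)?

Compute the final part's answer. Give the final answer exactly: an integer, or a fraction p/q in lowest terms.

-855

Step 1: -1*(22)^4 - 8*(22)^3 - 3*(22)^1 - 9 = (-234256) + (-85184) + (-66) + (-9) = -319515; answer -319515
Step 2: B1 = -319515; w = -1; cross terms: (-25*-30 - -17*-20)=410, (-17*-3 - 5*-30)=201, (5*19 - 27*-3)=176, (27*20 - 25*19)=65, (25*16 - -1*20)=420, (-1*-20 - -25*16)=420; twice the area = |1692| = 1692; area = 846; answer 846
Step 3: B2 = 846; threaded value p + q = 847; d = 9; a(2) = 2*(-45) - 1*(9) = -99; iterating: a(2)=-99, a(3)=-153, a(4)=-207, a(5)=-261, a(6)=-315, a(7)=-369, a(8)=-423, a(9)=-477, a(10)=-531, a(11)=-585, a(12)=-639, a(13)=-693, a(14)=-747, a(15)=-801, a(16)=-855; answer -855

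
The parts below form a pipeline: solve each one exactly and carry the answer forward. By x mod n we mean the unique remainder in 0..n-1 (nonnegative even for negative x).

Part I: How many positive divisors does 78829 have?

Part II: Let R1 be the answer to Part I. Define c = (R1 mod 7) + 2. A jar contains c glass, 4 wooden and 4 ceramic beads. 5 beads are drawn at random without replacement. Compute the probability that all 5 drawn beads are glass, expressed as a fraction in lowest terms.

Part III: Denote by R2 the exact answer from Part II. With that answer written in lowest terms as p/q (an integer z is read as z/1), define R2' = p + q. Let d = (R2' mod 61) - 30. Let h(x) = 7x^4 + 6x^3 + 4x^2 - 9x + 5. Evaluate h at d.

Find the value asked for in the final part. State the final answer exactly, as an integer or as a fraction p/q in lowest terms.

103

Part I: 78829 = 17 * 4637; number of divisors = (1+1) * (1+1) = 4; answer 4
Part II: R1 = 4; c = 6; total draws C(14,5) = 2002; favorable C(6,5) = 6; P = 3/1001; answer 3/1001
Part III: R2 = 3/1001; threaded value p + q = 1004; d = -2; 7*(-2)^4 + 6*(-2)^3 + 4*(-2)^2 - 9*(-2)^1 + 5 = (112) + (-48) + (16) + (18) + (5) = 103; answer 103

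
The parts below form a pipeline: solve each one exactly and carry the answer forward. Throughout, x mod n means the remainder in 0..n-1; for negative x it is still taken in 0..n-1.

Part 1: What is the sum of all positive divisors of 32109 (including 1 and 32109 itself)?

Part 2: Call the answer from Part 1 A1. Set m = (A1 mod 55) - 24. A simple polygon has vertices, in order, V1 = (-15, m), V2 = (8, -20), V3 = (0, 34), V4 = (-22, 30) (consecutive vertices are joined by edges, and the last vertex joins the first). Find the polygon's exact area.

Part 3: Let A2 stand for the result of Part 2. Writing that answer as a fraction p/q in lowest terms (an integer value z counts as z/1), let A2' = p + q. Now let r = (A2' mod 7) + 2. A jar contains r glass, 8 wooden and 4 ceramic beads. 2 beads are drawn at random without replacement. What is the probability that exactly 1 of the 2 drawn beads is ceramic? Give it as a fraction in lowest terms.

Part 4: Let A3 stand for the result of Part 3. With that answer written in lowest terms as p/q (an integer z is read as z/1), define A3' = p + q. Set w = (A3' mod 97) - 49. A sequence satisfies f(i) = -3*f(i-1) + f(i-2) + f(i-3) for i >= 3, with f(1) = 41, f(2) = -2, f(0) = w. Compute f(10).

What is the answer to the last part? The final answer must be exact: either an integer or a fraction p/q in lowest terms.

Part 1: 32109 = 3 * 7 * 11 * 139; sigma = (1 + 3) * (1 + 7) * (1 + 11) * (1 + 139) = 4 * 8 * 12 * 140 = 53760; answer 53760
Part 2: A1 = 53760; m = 1; cross terms: (-15*-20 - 8*1)=292, (8*34 - 0*-20)=272, (0*30 - -22*34)=748, (-22*1 - -15*30)=428; twice the area = |1740| = 1740; area = 870; answer 870
Part 3: A2 = 870; threaded value p + q = 871; r = 5; total draws C(17,2) = 136; favorable C(4,1)*C(13,1) = 52; P = 13/34; answer 13/34
Part 4: A3 = 13/34; threaded value p + q = 47; w = -2; f(3) = -3*(-2) + 1*(41) + 1*(-2) = 45; iterating: f(3)=45, f(4)=-96, f(5)=331, f(6)=-1044, f(7)=3367, f(8)=-10814, f(9)=34765, f(10)=-111742; answer -111742

-111742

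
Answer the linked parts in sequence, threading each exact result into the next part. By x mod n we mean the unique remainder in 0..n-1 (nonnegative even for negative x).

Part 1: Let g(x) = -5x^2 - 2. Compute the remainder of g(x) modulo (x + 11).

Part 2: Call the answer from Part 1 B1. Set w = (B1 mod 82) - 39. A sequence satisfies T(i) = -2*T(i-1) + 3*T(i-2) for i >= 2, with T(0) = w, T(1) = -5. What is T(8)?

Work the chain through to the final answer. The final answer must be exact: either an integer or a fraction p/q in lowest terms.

Part 1: remainder = value at the root: -5*(-11)^2 - 2 = (-605) + (-2) = -607; answer -607
Part 2: B1 = -607; w = 10; T(2) = -2*(-5) + 3*(10) = 40; iterating: T(2)=40, T(3)=-95, T(4)=310, T(5)=-905, T(6)=2740, T(7)=-8195, T(8)=24610; answer 24610

24610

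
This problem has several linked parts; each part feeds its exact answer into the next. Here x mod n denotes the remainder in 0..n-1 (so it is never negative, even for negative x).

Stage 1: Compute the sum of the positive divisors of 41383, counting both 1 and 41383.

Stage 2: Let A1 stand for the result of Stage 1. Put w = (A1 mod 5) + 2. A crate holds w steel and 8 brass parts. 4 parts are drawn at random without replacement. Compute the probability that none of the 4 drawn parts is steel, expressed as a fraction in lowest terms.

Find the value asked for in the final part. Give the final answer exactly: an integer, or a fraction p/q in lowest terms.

1/3

Stage 1: 41383 = 29 * 1427; sigma = (1 + 29) * (1 + 1427) = 30 * 1428 = 42840; answer 42840
Stage 2: A1 = 42840; w = 2; total draws C(10,4) = 210; favorable C(8,4) = 70; P = 1/3; answer 1/3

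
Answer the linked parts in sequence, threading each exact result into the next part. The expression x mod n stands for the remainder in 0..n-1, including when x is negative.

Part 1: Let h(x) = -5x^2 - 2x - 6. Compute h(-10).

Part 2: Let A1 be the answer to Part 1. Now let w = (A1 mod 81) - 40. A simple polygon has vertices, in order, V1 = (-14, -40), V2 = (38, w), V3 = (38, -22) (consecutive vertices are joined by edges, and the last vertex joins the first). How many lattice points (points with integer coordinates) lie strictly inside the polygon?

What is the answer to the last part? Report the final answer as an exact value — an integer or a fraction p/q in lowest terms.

433

Part 1: -5*(-10)^2 - 2*(-10)^1 - 6 = (-500) + (20) + (-6) = -486; answer -486
Part 2: A1 = -486; w = -40; cross terms: (-14*-40 - 38*-40)=2080, (38*-22 - 38*-40)=684, (38*-40 - -14*-22)=-1828; twice the area = |936| = 936; area = 468; boundary points = 52 + 18 + 2 = 72; strictly interior points = area - boundary/2 + 1 = 433; answer 433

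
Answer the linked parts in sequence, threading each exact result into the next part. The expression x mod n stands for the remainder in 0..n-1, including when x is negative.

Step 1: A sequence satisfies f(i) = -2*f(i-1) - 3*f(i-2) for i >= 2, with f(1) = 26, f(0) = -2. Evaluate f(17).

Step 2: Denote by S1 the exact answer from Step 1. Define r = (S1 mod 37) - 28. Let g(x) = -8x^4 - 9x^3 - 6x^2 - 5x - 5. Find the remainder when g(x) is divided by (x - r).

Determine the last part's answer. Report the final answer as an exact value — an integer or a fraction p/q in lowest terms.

-12563

Step 1: f(2) = -2*(26) - 3*(-2) = -46; iterating: f(2)=-46, f(3)=14, f(4)=110, f(5)=-262, f(6)=194, f(7)=398, f(8)=-1378, f(9)=1562, f(10)=1010, f(11)=-6706, f(12)=10382, f(13)=-646, f(14)=-29854, f(15)=61646, f(16)=-33730, f(17)=-117478; answer -117478
Step 2: S1 = -117478; r = 6; remainder = value at the root: -8*(6)^4 - 9*(6)^3 - 6*(6)^2 - 5*(6)^1 - 5 = (-10368) + (-1944) + (-216) + (-30) + (-5) = -12563; answer -12563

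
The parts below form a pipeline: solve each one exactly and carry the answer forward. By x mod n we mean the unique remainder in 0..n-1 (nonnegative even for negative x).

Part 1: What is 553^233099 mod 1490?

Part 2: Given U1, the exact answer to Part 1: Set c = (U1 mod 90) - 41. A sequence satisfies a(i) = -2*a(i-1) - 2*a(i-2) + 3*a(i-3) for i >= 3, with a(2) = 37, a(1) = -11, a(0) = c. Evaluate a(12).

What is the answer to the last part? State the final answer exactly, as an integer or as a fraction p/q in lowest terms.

Part 1: squarings mod 1490: 553^1=553, 553^2=359, 553^4=741, 553^8=761, 553^16=1001, 553^32=721, 553^64=1321, 553^128=251, 553^256=421, 553^512=1421, 553^1024=291, 553^2048=1241, 553^4096=911, 553^8192=1481, 553^16384=81, 553^32768=601, 553^65536=621, 553^131072=1221; 553^233099 = 553^1 * 553^2 * 553^8 * 553^128 * 553^512 * 553^1024 * 553^2048 * 553^32768 * 553^65536 * 553^131072 = 97 (mod 1490); answer 97
Part 2: U1 = 97; c = -34; a(3) = -2*(37) - 2*(-11) + 3*(-34) = -154; iterating: a(3)=-154, a(4)=201, a(5)=17, a(6)=-898, a(7)=2365, a(8)=-2883, a(9)=-1658, a(10)=16177, a(11)=-37687, a(12)=38046; answer 38046

38046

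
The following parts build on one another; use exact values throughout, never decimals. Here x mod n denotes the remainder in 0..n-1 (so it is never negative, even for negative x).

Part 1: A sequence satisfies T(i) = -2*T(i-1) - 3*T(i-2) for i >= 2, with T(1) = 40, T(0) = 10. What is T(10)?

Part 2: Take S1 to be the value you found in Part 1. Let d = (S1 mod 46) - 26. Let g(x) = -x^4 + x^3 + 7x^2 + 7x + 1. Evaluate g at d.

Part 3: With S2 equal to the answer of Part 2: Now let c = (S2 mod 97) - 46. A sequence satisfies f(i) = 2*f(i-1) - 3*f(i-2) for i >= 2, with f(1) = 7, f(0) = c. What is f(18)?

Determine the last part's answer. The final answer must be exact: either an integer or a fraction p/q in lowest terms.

Part 1: T(2) = -2*(40) - 3*(10) = -110; iterating: T(2)=-110, T(3)=100, T(4)=130, T(5)=-560, T(6)=730, T(7)=220, T(8)=-2630, T(9)=4600, T(10)=-1310; answer -1310
Part 2: S1 = -1310; d = -2; -1*(-2)^4 + 1*(-2)^3 + 7*(-2)^2 + 7*(-2)^1 + 1 = (-16) + (-8) + (28) + (-14) + (1) = -9; answer -9
Part 3: S2 = -9; c = 42; f(2) = 2*(7) - 3*(42) = -112; iterating: f(2)=-112, f(3)=-245, f(4)=-154, f(5)=427, f(6)=1316, f(7)=1351, f(8)=-1246, f(9)=-6545, f(10)=-9352, f(11)=931, f(12)=29918, f(13)=57043, f(14)=24332, f(15)=-122465, f(16)=-317926, f(17)=-268457, f(18)=416864; answer 416864

416864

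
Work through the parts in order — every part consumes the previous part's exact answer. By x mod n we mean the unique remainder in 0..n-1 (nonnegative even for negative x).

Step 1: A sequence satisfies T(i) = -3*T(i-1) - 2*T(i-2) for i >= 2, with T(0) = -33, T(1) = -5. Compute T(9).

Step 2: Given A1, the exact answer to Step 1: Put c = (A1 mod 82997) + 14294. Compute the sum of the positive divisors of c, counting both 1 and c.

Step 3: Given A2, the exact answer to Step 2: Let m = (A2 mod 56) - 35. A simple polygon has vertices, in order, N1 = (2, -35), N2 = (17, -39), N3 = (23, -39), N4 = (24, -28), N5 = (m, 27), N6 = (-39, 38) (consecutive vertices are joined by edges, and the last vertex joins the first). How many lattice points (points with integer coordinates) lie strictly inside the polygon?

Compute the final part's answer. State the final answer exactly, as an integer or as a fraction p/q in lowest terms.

2375

Step 1: T(2) = -3*(-5) - 2*(-33) = 81; iterating: T(2)=81, T(3)=-233, T(4)=537, T(5)=-1145, T(6)=2361, T(7)=-4793, T(8)=9657, T(9)=-19385; answer -19385
Step 2: A1 = -19385; c = 77906; 77906 = 2 * 38953; sigma = (1 + 2) * (1 + 38953) = 3 * 38954 = 116862; answer 116862
Step 3: A2 = 116862; m = 11; cross terms: (2*-39 - 17*-35)=517, (17*-39 - 23*-39)=234, (23*-28 - 24*-39)=292, (24*27 - 11*-28)=956, (11*38 - -39*27)=1471, (-39*-35 - 2*38)=1289; twice the area = |4759| = 4759; area = 4759/2; boundary points = 1 + 6 + 1 + 1 + 1 + 1 = 11; strictly interior points = area - boundary/2 + 1 = 2375; answer 2375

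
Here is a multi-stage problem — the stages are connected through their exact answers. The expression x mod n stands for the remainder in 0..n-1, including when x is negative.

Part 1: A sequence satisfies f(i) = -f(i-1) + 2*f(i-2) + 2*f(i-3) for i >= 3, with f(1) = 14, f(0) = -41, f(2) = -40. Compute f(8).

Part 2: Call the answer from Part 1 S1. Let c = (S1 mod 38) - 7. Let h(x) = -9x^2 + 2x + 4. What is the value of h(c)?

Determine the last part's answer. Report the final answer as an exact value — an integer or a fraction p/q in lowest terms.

-211

Part 1: f(3) = -1*(-40) + 2*(14) + 2*(-41) = -14; iterating: f(3)=-14, f(4)=-38, f(5)=-70, f(6)=-34, f(7)=-182, f(8)=-26; answer -26
Part 2: S1 = -26; c = 5; -9*(5)^2 + 2*(5)^1 + 4 = (-225) + (10) + (4) = -211; answer -211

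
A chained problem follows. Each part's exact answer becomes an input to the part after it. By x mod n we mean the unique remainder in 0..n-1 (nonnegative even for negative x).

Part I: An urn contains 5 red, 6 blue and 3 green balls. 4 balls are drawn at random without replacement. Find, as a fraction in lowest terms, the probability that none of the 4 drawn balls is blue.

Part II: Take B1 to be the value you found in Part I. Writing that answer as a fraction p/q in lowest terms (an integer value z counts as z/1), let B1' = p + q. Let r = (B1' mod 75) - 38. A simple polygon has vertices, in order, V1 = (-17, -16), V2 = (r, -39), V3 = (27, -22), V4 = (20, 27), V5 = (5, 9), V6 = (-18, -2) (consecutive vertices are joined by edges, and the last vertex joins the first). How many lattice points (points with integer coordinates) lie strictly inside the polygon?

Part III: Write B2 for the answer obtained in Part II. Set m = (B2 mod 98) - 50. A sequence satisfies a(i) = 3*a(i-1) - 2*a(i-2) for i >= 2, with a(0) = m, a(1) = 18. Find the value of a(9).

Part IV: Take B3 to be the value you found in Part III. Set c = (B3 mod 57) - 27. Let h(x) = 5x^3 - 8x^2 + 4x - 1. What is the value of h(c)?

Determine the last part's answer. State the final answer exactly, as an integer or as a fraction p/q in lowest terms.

64607

Part I: total draws C(14,4) = 1001; favorable C(8,4) = 70; P = 10/143; answer 10/143
Part II: B1 = 10/143; threaded value p + q = 153; r = -35; cross terms: (-17*-39 - -35*-16)=103, (-35*-22 - 27*-39)=1823, (27*27 - 20*-22)=1169, (20*9 - 5*27)=45, (5*-2 - -18*9)=152, (-18*-16 - -17*-2)=254; twice the area = |3546| = 3546; area = 1773; boundary points = 1 + 1 + 7 + 3 + 1 + 1 = 14; strictly interior points = area - boundary/2 + 1 = 1767; answer 1767
Part III: B2 = 1767; m = -47; a(2) = 3*(18) - 2*(-47) = 148; iterating: a(2)=148, a(3)=408, a(4)=928, a(5)=1968, a(6)=4048, a(7)=8208, a(8)=16528, a(9)=33168; answer 33168
Part IV: B3 = 33168; c = 24; 5*(24)^3 - 8*(24)^2 + 4*(24)^1 - 1 = (69120) + (-4608) + (96) + (-1) = 64607; answer 64607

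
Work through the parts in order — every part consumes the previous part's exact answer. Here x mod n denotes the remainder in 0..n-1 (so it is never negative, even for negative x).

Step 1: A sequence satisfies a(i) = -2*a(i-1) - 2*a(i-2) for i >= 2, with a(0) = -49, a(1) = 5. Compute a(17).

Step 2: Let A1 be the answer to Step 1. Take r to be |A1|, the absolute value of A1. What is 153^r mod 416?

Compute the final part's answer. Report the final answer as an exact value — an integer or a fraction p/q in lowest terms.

Step 1: a(2) = -2*(5) - 2*(-49) = 88; iterating: a(2)=88, a(3)=-186, a(4)=196, a(5)=-20, a(6)=-352, a(7)=744, a(8)=-784, a(9)=80, a(10)=1408, a(11)=-2976, a(12)=3136, a(13)=-320, a(14)=-5632, a(15)=11904, a(16)=-12544, a(17)=1280; answer 1280
Step 2: A1 = 1280; r = 1280; squarings mod 416: 153^1=153, 153^2=113, 153^4=289, 153^8=321, 153^16=289, 153^32=321, 153^64=289, 153^128=321, 153^256=289, 153^512=321, 153^1024=289; 153^1280 = 153^256 * 153^1024 = 321 (mod 416); answer 321

321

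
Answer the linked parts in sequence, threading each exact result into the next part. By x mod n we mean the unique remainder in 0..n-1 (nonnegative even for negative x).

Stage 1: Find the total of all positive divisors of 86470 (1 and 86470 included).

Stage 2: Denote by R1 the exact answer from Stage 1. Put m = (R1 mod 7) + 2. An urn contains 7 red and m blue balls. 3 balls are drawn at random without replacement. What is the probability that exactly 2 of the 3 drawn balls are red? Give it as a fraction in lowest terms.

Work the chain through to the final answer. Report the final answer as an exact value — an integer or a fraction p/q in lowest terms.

Stage 1: 86470 = 2 * 5 * 8647; sigma = (1 + 2) * (1 + 5) * (1 + 8647) = 3 * 6 * 8648 = 155664; answer 155664
Stage 2: R1 = 155664; m = 7; total draws C(14,3) = 364; favorable C(7,2)*C(7,1) = 147; P = 21/52; answer 21/52

21/52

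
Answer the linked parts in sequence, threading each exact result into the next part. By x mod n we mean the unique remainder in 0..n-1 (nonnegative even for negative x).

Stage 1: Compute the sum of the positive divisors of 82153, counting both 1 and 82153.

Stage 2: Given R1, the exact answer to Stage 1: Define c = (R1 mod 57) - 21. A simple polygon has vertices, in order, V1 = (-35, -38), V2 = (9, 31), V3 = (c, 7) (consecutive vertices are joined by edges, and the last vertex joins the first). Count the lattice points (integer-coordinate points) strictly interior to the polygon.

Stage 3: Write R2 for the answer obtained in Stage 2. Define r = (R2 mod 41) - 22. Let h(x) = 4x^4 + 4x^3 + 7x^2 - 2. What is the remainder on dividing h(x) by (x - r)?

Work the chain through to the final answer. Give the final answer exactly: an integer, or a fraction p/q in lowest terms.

280318

Stage 1: 82153 is prime, so its only divisors are 1 and 82153; sigma = 1 + 82153 = 82154; answer 82154
Stage 2: R1 = 82154; c = -4; cross terms: (-35*31 - 9*-38)=-743, (9*7 - -4*31)=187, (-4*-38 - -35*7)=397; twice the area = |-159| = 159; area = 159/2; boundary points = 1 + 1 + 1 = 3; strictly interior points = area - boundary/2 + 1 = 79; answer 79
Stage 3: R2 = 79; r = 16; remainder = value at the root: 4*(16)^4 + 4*(16)^3 + 7*(16)^2 - 2 = (262144) + (16384) + (1792) + (-2) = 280318; answer 280318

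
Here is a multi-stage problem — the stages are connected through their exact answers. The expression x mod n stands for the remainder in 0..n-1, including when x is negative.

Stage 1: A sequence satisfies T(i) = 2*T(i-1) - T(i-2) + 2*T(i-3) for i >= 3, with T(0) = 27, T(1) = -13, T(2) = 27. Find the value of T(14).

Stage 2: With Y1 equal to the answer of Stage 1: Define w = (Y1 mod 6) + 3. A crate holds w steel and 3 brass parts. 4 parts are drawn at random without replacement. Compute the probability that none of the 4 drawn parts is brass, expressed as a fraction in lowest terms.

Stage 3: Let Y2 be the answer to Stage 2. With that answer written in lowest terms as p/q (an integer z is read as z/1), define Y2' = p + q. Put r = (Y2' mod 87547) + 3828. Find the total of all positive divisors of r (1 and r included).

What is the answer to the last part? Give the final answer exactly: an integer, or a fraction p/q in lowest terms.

4992

Stage 1: T(3) = 2*(27) - 1*(-13) + 2*(27) = 121; iterating: T(3)=121, T(4)=189, T(5)=311, T(6)=675, T(7)=1417, T(8)=2781, T(9)=5495, T(10)=11043, T(11)=22153, T(12)=44253, T(13)=88439, T(14)=176931; answer 176931
Stage 2: Y1 = 176931; w = 6; total draws C(9,4) = 126; favorable C(6,4) = 15; P = 5/42; answer 5/42
Stage 3: Y2 = 5/42; threaded value p + q = 47; r = 3875; 3875 = 5^3 * 31; sigma = (1 + 5 + 25 + 125) * (1 + 31) = 156 * 32 = 4992; answer 4992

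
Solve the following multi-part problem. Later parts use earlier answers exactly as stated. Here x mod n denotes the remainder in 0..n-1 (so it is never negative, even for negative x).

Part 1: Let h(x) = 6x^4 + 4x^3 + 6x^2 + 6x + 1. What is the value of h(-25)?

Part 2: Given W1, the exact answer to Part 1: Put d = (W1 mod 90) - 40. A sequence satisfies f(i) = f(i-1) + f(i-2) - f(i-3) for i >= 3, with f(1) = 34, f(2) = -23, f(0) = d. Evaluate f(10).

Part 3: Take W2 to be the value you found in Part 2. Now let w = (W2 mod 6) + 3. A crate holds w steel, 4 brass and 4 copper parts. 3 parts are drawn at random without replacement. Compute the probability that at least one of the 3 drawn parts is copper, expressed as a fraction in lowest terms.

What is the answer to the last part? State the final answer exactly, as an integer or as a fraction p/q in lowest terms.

61/91

Part 1: 6*(-25)^4 + 4*(-25)^3 + 6*(-25)^2 + 6*(-25)^1 + 1 = (2343750) + (-62500) + (3750) + (-150) + (1) = 2284851; answer 2284851
Part 2: W1 = 2284851; d = -19; f(3) = 1*(-23) + 1*(34) - 1*(-19) = 30; iterating: f(3)=30, f(4)=-27, f(5)=26, f(6)=-31, f(7)=22, f(8)=-35, f(9)=18, f(10)=-39; answer -39
Part 3: W2 = -39; w = 6; total draws C(14,3) = 364; complement C(10,3) = 120; favorable 364 - 120 = 244; P = 61/91; answer 61/91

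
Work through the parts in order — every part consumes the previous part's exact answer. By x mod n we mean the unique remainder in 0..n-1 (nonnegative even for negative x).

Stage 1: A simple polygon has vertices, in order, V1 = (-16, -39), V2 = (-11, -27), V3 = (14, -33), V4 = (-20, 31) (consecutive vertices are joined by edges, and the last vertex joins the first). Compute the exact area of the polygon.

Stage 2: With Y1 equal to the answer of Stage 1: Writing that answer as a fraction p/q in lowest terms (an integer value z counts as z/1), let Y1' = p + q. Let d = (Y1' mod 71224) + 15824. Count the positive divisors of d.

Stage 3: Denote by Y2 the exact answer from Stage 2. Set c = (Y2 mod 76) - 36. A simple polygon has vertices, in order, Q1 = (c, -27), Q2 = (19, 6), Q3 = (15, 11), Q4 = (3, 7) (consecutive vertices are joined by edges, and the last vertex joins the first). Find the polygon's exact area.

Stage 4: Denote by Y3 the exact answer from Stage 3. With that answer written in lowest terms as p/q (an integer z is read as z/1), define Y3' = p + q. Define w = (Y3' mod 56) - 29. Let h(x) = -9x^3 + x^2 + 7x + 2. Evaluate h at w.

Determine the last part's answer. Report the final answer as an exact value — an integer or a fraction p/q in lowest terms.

-530

Stage 1: cross terms: (-16*-27 - -11*-39)=3, (-11*-33 - 14*-27)=741, (14*31 - -20*-33)=-226, (-20*-39 - -16*31)=1276; twice the area = |1794| = 1794; area = 897; answer 897
Stage 2: Y1 = 897; threaded value p + q = 898; d = 16722; 16722 = 2 * 3^2 * 929; number of divisors = (1+1) * (2+1) * (1+1) = 12; answer 12
Stage 3: Y2 = 12; c = -24; cross terms: (-24*6 - 19*-27)=369, (19*11 - 15*6)=119, (15*7 - 3*11)=72, (3*-27 - -24*7)=87; twice the area = |647| = 647; area = 647/2; answer 647/2
Stage 4: Y3 = 647/2; threaded value p + q = 649; w = 4; -9*(4)^3 + 1*(4)^2 + 7*(4)^1 + 2 = (-576) + (16) + (28) + (2) = -530; answer -530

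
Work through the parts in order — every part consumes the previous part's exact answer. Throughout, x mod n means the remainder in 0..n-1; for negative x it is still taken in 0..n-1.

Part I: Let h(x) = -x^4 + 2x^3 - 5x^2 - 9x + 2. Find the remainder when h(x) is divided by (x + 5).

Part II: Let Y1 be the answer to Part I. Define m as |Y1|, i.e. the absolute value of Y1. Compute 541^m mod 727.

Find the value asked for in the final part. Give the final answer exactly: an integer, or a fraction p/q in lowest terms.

Part I: remainder = value at the root: -1*(-5)^4 + 2*(-5)^3 - 5*(-5)^2 - 9*(-5)^1 + 2 = (-625) + (-250) + (-125) + (45) + (2) = -953; answer -953
Part II: Y1 = -953; m = 953; squarings mod 727: 541^1=541, 541^2=427, 541^4=579, 541^8=94, 541^16=112, 541^32=185, 541^64=56, 541^128=228, 541^256=367, 541^512=194; 541^953 = 541^1 * 541^8 * 541^16 * 541^32 * 541^128 * 541^256 * 541^512 = 702 (mod 727); answer 702

702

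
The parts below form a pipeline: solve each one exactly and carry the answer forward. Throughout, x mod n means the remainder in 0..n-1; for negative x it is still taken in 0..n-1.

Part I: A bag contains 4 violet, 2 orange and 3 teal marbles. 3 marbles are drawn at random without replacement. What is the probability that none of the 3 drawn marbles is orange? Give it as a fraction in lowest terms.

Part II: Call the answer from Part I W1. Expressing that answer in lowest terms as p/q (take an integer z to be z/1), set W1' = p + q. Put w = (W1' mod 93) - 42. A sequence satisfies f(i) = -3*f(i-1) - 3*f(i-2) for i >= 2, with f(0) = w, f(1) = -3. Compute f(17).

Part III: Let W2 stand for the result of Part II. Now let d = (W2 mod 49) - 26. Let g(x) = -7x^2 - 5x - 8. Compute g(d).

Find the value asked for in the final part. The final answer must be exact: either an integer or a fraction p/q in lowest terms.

-3200

Part I: total draws C(9,3) = 84; favorable C(7,3) = 35; P = 5/12; answer 5/12
Part II: W1 = 5/12; threaded value p + q = 17; w = -25; f(2) = -3*(-3) - 3*(-25) = 84; iterating: f(2)=84, f(3)=-243, f(4)=477, f(5)=-702, f(6)=675, f(7)=81, f(8)=-2268, f(9)=6561, f(10)=-12879, f(11)=18954, f(12)=-18225, f(13)=-2187, f(14)=61236, f(15)=-177147, f(16)=347733, f(17)=-511758; answer -511758
Part III: W2 = -511758; d = 21; -7*(21)^2 - 5*(21)^1 - 8 = (-3087) + (-105) + (-8) = -3200; answer -3200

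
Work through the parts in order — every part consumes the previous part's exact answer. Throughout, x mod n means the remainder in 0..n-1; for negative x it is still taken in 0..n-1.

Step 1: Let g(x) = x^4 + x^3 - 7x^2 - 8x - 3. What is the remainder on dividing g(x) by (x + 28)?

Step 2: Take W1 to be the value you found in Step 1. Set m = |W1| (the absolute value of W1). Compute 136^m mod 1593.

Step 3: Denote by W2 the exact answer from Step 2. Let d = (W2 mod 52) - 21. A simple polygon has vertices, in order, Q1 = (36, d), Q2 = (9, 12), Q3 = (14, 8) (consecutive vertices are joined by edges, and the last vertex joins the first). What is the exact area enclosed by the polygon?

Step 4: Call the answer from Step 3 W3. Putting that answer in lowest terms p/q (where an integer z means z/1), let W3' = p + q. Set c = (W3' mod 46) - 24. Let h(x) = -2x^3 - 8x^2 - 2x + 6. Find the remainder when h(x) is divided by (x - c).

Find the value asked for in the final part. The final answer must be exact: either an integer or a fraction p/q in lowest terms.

Step 1: remainder = value at the root: 1*(-28)^4 + 1*(-28)^3 - 7*(-28)^2 - 8*(-28)^1 - 3 = (614656) + (-21952) + (-5488) + (224) + (-3) = 587437; answer 587437
Step 2: W1 = 587437; m = 587437; squarings mod 1593: 136^1=136, 136^2=973, 136^4=487, 136^8=1405, 136^16=298, 136^32=1189, 136^64=730, 136^128=838, 136^256=1324, 136^512=676, 136^1024=1378, 136^2048=28, 136^4096=784, 136^8192=1351, 136^16384=1216, 136^32768=352, 136^65536=1243, 136^131072=1432, 136^262144=433, 136^524288=1108; 136^587437 = 136^1 * 136^4 * 136^8 * 136^32 * 136^128 * 136^512 * 136^1024 * 136^4096 * 136^8192 * 136^16384 * 136^32768 * 136^524288 = 865 (mod 1593); answer 865
Step 3: W2 = 865; d = 12; cross terms: (36*12 - 9*12)=324, (9*8 - 14*12)=-96, (14*12 - 36*8)=-120; twice the area = |108| = 108; area = 54; answer 54
Step 4: W3 = 54; threaded value p + q = 55; c = -15; remainder = value at the root: -2*(-15)^3 - 8*(-15)^2 - 2*(-15)^1 + 6 = (6750) + (-1800) + (30) + (6) = 4986; answer 4986

4986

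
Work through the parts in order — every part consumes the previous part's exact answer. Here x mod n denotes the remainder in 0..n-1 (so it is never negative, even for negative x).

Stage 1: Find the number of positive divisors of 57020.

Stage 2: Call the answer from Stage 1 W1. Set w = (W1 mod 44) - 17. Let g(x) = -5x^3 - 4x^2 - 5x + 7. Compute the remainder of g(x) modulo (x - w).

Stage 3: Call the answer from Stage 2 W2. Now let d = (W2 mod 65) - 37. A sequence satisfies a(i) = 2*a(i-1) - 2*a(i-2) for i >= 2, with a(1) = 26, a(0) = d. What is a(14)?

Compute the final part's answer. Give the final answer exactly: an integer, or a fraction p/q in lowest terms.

-3328

Stage 1: 57020 = 2^2 * 5 * 2851; number of divisors = (2+1) * (1+1) * (1+1) = 12; answer 12
Stage 2: W1 = 12; w = -5; remainder = value at the root: -5*(-5)^3 - 4*(-5)^2 - 5*(-5)^1 + 7 = (625) + (-100) + (25) + (7) = 557; answer 557
Stage 3: W2 = 557; d = 0; a(2) = 2*(26) - 2*(0) = 52; iterating: a(2)=52, a(3)=52, a(4)=0, a(5)=-104, a(6)=-208, a(7)=-208, a(8)=0, a(9)=416, a(10)=832, a(11)=832, a(12)=0, a(13)=-1664, a(14)=-3328; answer -3328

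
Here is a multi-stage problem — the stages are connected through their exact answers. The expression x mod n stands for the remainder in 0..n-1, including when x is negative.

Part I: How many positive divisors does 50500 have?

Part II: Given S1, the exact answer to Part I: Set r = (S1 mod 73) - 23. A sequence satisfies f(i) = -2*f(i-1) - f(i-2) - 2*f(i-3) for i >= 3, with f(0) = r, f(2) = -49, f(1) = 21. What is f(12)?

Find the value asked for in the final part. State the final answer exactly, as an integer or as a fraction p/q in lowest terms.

-39311

Part I: 50500 = 2^2 * 5^3 * 101; number of divisors = (2+1) * (3+1) * (1+1) = 24; answer 24
Part II: S1 = 24; r = 1; f(3) = -2*(-49) - 1*(21) - 2*(1) = 75; iterating: f(3)=75, f(4)=-143, f(5)=309, f(6)=-625, f(7)=1227, f(8)=-2447, f(9)=4917, f(10)=-9841, f(11)=19659, f(12)=-39311; answer -39311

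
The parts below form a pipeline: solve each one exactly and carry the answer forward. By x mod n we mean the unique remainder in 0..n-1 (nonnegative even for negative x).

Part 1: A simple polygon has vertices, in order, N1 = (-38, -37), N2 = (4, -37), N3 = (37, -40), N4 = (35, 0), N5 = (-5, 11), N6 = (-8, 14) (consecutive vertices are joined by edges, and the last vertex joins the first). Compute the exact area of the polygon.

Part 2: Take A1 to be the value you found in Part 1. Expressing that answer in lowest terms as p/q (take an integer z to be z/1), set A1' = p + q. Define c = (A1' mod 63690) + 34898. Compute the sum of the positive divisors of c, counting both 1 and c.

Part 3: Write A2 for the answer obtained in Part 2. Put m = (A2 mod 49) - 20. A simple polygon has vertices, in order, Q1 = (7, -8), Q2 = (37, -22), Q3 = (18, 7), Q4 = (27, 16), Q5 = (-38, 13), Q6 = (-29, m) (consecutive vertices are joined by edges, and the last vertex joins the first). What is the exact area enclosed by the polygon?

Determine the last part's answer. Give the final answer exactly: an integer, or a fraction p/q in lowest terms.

1682

Part 1: cross terms: (-38*-37 - 4*-37)=1554, (4*-40 - 37*-37)=1209, (37*0 - 35*-40)=1400, (35*11 - -5*0)=385, (-5*14 - -8*11)=18, (-8*-37 - -38*14)=828; twice the area = |5394| = 5394; area = 2697; answer 2697
Part 2: A1 = 2697; threaded value p + q = 2698; c = 37596; 37596 = 2^2 * 3 * 13 * 241; sigma = (1 + 2 + 4) * (1 + 3) * (1 + 13) * (1 + 241) = 7 * 4 * 14 * 242 = 94864; answer 94864
Part 3: A2 = 94864; m = -20; cross terms: (7*-22 - 37*-8)=142, (37*7 - 18*-22)=655, (18*16 - 27*7)=99, (27*13 - -38*16)=959, (-38*-20 - -29*13)=1137, (-29*-8 - 7*-20)=372; twice the area = |3364| = 3364; area = 1682; answer 1682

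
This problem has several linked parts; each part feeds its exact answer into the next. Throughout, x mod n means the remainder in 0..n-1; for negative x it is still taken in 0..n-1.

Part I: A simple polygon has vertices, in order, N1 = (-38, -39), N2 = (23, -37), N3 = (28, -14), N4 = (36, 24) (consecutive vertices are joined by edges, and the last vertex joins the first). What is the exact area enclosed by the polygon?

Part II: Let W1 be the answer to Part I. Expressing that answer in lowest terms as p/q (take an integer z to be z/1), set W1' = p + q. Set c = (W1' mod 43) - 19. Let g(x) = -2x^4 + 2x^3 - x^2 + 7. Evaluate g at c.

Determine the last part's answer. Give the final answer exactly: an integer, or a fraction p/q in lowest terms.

-82509

Part I: cross terms: (-38*-37 - 23*-39)=2303, (23*-14 - 28*-37)=714, (28*24 - 36*-14)=1176, (36*-39 - -38*24)=-492; twice the area = |3701| = 3701; area = 3701/2; answer 3701/2
Part II: W1 = 3701/2; threaded value p + q = 3703; c = -14; -2*(-14)^4 + 2*(-14)^3 - 1*(-14)^2 + 7 = (-76832) + (-5488) + (-196) + (7) = -82509; answer -82509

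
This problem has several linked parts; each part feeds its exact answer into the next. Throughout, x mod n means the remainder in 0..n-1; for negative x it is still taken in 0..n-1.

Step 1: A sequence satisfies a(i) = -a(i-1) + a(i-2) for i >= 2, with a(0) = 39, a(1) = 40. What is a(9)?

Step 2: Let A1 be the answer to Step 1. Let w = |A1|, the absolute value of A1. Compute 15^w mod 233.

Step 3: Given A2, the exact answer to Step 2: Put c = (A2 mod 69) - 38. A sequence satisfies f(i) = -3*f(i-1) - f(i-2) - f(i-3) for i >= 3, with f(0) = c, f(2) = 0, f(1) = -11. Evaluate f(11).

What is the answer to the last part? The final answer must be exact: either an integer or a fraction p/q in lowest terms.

-60913

Step 1: a(2) = -1*(40) + 1*(39) = -1; iterating: a(2)=-1, a(3)=41, a(4)=-42, a(5)=83, a(6)=-125, a(7)=208, a(8)=-333, a(9)=541; answer 541
Step 2: A1 = 541; w = 541; squarings mod 233: 15^1=15, 15^2=225, 15^4=64, 15^8=135, 15^16=51, 15^32=38, 15^64=46, 15^128=19, 15^256=128, 15^512=74; 15^541 = 15^1 * 15^4 * 15^8 * 15^16 * 15^512 = 62 (mod 233); answer 62
Step 3: A2 = 62; c = 24; f(3) = -3*(0) - 1*(-11) - 1*(24) = -13; iterating: f(3)=-13, f(4)=50, f(5)=-137, f(6)=374, f(7)=-1035, f(8)=2868, f(9)=-7943, f(10)=21996, f(11)=-60913; answer -60913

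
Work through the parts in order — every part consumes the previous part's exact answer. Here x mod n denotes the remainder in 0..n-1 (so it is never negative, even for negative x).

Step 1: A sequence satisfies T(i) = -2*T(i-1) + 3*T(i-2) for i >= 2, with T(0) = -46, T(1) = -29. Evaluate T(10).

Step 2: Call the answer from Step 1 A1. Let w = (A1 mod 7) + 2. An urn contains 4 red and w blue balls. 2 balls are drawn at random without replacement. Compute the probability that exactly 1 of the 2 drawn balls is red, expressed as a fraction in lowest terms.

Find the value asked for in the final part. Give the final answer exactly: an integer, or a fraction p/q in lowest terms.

Step 1: T(2) = -2*(-29) + 3*(-46) = -80; iterating: T(2)=-80, T(3)=73, T(4)=-386, T(5)=991, T(6)=-3140, T(7)=9253, T(8)=-27926, T(9)=83611, T(10)=-251000; answer -251000
Step 2: A1 = -251000; w = 8; total draws C(12,2) = 66; favorable C(4,1)*C(8,1) = 32; P = 16/33; answer 16/33

16/33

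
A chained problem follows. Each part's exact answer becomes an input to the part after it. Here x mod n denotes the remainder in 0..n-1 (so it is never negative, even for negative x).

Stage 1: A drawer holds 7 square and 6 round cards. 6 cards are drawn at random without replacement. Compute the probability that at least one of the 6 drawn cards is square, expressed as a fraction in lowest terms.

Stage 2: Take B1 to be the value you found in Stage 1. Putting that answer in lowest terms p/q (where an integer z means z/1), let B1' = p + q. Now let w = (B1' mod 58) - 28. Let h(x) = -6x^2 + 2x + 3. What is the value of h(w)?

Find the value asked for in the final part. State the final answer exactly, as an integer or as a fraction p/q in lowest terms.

-2201

Stage 1: total draws C(13,6) = 1716; complement C(6,6) = 1; favorable 1716 - 1 = 1715; P = 1715/1716; answer 1715/1716
Stage 2: B1 = 1715/1716; threaded value p + q = 3431; w = -19; -6*(-19)^2 + 2*(-19)^1 + 3 = (-2166) + (-38) + (3) = -2201; answer -2201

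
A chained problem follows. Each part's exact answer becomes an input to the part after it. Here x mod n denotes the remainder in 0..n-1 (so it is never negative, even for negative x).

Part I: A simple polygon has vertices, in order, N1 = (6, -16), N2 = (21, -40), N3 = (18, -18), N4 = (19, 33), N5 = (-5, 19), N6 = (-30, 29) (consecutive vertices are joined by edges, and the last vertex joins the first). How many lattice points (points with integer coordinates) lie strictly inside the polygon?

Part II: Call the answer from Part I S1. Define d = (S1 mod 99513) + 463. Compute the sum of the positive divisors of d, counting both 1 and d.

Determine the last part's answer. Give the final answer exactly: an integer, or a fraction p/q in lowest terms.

Part I: cross terms: (6*-40 - 21*-16)=96, (21*-18 - 18*-40)=342, (18*33 - 19*-18)=936, (19*19 - -5*33)=526, (-5*29 - -30*19)=425, (-30*-16 - 6*29)=306; twice the area = |2631| = 2631; area = 2631/2; boundary points = 3 + 1 + 1 + 2 + 5 + 9 = 21; strictly interior points = area - boundary/2 + 1 = 1306; answer 1306
Part II: S1 = 1306; d = 1769; 1769 = 29 * 61; sigma = (1 + 29) * (1 + 61) = 30 * 62 = 1860; answer 1860

1860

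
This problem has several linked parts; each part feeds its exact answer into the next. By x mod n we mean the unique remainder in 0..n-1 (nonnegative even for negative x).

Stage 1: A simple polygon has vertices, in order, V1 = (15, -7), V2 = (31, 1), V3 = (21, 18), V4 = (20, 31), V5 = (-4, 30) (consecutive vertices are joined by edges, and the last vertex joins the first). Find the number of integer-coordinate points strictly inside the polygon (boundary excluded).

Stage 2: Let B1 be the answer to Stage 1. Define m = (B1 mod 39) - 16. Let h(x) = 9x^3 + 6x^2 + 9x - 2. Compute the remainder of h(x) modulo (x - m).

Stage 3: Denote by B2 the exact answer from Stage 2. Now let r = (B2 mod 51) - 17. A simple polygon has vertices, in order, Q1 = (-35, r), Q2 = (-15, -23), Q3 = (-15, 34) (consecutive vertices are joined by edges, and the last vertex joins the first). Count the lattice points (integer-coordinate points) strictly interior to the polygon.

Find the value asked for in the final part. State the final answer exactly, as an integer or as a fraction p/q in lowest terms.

541

Stage 1: cross terms: (15*1 - 31*-7)=232, (31*18 - 21*1)=537, (21*31 - 20*18)=291, (20*30 - -4*31)=724, (-4*-7 - 15*30)=-422; twice the area = |1362| = 1362; area = 681; boundary points = 8 + 1 + 1 + 1 + 1 = 12; strictly interior points = area - boundary/2 + 1 = 676; answer 676
Stage 2: B1 = 676; m = -3; remainder = value at the root: 9*(-3)^3 + 6*(-3)^2 + 9*(-3)^1 - 2 = (-243) + (54) + (-27) + (-2) = -218; answer -218
Stage 3: B2 = -218; r = 20; cross terms: (-35*-23 - -15*20)=1105, (-15*34 - -15*-23)=-855, (-15*20 - -35*34)=890; twice the area = |1140| = 1140; area = 570; boundary points = 1 + 57 + 2 = 60; strictly interior points = area - boundary/2 + 1 = 541; answer 541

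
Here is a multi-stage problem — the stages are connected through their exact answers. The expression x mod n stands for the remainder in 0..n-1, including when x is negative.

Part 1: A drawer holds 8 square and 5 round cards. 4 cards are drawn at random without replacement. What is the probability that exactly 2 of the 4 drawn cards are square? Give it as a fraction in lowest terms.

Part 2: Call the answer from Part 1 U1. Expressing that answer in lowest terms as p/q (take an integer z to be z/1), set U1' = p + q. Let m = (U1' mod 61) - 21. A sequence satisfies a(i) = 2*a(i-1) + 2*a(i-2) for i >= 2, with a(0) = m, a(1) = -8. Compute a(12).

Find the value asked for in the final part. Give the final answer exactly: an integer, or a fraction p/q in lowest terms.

Part 1: total draws C(13,4) = 715; favorable C(8,2)*C(5,2) = 280; P = 56/143; answer 56/143
Part 2: U1 = 56/143; threaded value p + q = 199; m = -5; a(2) = 2*(-8) + 2*(-5) = -26; iterating: a(2)=-26, a(3)=-68, a(4)=-188, a(5)=-512, a(6)=-1400, a(7)=-3824, a(8)=-10448, a(9)=-28544, a(10)=-77984, a(11)=-213056, a(12)=-582080; answer -582080

-582080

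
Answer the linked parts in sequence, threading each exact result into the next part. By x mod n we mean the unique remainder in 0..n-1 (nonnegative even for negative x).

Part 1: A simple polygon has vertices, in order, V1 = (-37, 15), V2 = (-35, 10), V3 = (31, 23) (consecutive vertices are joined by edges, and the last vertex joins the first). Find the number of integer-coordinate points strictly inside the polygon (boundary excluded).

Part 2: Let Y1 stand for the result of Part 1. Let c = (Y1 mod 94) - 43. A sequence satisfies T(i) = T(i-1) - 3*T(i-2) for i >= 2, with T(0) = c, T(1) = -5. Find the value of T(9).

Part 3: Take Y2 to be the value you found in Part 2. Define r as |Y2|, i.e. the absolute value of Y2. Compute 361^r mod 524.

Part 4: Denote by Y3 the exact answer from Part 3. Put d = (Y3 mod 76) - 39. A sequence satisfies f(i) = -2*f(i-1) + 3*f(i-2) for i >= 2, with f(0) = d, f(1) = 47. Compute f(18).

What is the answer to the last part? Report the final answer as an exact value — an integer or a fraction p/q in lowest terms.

-4358480488

Part 1: cross terms: (-37*10 - -35*15)=155, (-35*23 - 31*10)=-1115, (31*15 - -37*23)=1316; twice the area = |356| = 356; area = 178; boundary points = 1 + 1 + 4 = 6; strictly interior points = area - boundary/2 + 1 = 176; answer 176
Part 2: Y1 = 176; c = 39; T(2) = 1*(-5) - 3*(39) = -122; iterating: T(2)=-122, T(3)=-107, T(4)=259, T(5)=580, T(6)=-197, T(7)=-1937, T(8)=-1346, T(9)=4465; answer 4465
Part 3: Y2 = 4465; r = 4465; squarings mod 524: 361^1=361, 361^2=369, 361^4=445, 361^8=477, 361^16=113, 361^32=193, 361^64=45, 361^128=453, 361^256=325, 361^512=301, 361^1024=473, 361^2048=505, 361^4096=361; 361^4465 = 361^1 * 361^16 * 361^32 * 361^64 * 361^256 * 361^4096 = 193 (mod 524); answer 193
Part 4: Y3 = 193; d = 2; f(2) = -2*(47) + 3*(2) = -88; iterating: f(2)=-88, f(3)=317, f(4)=-898, f(5)=2747, f(6)=-8188, f(7)=24617, f(8)=-73798, f(9)=221447, f(10)=-664288, f(11)=1992917, f(12)=-5978698, f(13)=17936147, f(14)=-53808388, f(15)=161425217, f(16)=-484275598, f(17)=1452826847, f(18)=-4358480488; answer -4358480488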